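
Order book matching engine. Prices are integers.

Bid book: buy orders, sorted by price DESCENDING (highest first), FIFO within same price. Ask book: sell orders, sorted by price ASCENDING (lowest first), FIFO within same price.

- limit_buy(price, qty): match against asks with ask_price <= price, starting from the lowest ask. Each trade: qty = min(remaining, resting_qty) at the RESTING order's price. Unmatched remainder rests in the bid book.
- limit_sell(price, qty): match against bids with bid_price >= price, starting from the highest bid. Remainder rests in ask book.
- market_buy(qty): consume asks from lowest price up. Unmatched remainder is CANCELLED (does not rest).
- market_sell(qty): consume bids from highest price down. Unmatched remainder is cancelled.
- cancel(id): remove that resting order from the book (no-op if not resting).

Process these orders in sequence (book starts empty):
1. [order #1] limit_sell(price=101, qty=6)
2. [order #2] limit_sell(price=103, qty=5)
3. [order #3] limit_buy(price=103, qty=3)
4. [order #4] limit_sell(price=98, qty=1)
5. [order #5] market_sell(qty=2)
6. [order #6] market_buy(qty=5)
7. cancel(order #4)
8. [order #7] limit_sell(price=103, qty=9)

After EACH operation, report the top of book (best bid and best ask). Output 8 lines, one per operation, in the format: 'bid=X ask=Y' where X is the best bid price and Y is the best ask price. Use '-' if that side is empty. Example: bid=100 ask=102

After op 1 [order #1] limit_sell(price=101, qty=6): fills=none; bids=[-] asks=[#1:6@101]
After op 2 [order #2] limit_sell(price=103, qty=5): fills=none; bids=[-] asks=[#1:6@101 #2:5@103]
After op 3 [order #3] limit_buy(price=103, qty=3): fills=#3x#1:3@101; bids=[-] asks=[#1:3@101 #2:5@103]
After op 4 [order #4] limit_sell(price=98, qty=1): fills=none; bids=[-] asks=[#4:1@98 #1:3@101 #2:5@103]
After op 5 [order #5] market_sell(qty=2): fills=none; bids=[-] asks=[#4:1@98 #1:3@101 #2:5@103]
After op 6 [order #6] market_buy(qty=5): fills=#6x#4:1@98 #6x#1:3@101 #6x#2:1@103; bids=[-] asks=[#2:4@103]
After op 7 cancel(order #4): fills=none; bids=[-] asks=[#2:4@103]
After op 8 [order #7] limit_sell(price=103, qty=9): fills=none; bids=[-] asks=[#2:4@103 #7:9@103]

Answer: bid=- ask=101
bid=- ask=101
bid=- ask=101
bid=- ask=98
bid=- ask=98
bid=- ask=103
bid=- ask=103
bid=- ask=103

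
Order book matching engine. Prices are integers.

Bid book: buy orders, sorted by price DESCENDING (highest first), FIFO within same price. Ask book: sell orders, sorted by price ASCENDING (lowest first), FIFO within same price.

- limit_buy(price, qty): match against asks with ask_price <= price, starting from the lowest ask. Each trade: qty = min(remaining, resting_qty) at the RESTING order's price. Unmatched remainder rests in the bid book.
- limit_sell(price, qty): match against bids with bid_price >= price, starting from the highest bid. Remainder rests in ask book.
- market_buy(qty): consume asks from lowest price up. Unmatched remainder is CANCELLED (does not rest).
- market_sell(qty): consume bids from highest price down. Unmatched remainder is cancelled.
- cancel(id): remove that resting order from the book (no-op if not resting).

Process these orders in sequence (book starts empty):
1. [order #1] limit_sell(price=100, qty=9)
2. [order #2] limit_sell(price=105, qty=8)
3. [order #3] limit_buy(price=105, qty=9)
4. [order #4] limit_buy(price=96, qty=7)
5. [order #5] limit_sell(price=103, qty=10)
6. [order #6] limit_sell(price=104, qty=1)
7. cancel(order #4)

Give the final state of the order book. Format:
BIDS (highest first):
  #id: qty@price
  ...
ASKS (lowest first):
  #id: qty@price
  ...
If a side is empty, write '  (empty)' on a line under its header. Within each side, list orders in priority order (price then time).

After op 1 [order #1] limit_sell(price=100, qty=9): fills=none; bids=[-] asks=[#1:9@100]
After op 2 [order #2] limit_sell(price=105, qty=8): fills=none; bids=[-] asks=[#1:9@100 #2:8@105]
After op 3 [order #3] limit_buy(price=105, qty=9): fills=#3x#1:9@100; bids=[-] asks=[#2:8@105]
After op 4 [order #4] limit_buy(price=96, qty=7): fills=none; bids=[#4:7@96] asks=[#2:8@105]
After op 5 [order #5] limit_sell(price=103, qty=10): fills=none; bids=[#4:7@96] asks=[#5:10@103 #2:8@105]
After op 6 [order #6] limit_sell(price=104, qty=1): fills=none; bids=[#4:7@96] asks=[#5:10@103 #6:1@104 #2:8@105]
After op 7 cancel(order #4): fills=none; bids=[-] asks=[#5:10@103 #6:1@104 #2:8@105]

Answer: BIDS (highest first):
  (empty)
ASKS (lowest first):
  #5: 10@103
  #6: 1@104
  #2: 8@105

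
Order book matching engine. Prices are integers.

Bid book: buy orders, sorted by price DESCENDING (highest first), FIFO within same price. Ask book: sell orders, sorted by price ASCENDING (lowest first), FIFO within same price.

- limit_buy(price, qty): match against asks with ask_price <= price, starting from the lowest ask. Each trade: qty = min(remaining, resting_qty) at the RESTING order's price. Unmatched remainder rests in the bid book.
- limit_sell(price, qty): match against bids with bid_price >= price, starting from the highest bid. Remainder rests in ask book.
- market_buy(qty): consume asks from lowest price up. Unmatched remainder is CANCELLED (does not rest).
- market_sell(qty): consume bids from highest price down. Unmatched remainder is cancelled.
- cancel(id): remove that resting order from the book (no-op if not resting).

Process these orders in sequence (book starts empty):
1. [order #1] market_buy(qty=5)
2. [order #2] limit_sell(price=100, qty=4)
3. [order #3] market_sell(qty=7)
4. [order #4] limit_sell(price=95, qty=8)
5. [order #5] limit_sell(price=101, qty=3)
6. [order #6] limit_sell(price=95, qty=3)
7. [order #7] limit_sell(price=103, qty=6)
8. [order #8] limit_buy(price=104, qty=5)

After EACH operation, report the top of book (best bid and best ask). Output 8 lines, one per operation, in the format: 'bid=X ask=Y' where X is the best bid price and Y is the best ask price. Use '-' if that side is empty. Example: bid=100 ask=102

Answer: bid=- ask=-
bid=- ask=100
bid=- ask=100
bid=- ask=95
bid=- ask=95
bid=- ask=95
bid=- ask=95
bid=- ask=95

Derivation:
After op 1 [order #1] market_buy(qty=5): fills=none; bids=[-] asks=[-]
After op 2 [order #2] limit_sell(price=100, qty=4): fills=none; bids=[-] asks=[#2:4@100]
After op 3 [order #3] market_sell(qty=7): fills=none; bids=[-] asks=[#2:4@100]
After op 4 [order #4] limit_sell(price=95, qty=8): fills=none; bids=[-] asks=[#4:8@95 #2:4@100]
After op 5 [order #5] limit_sell(price=101, qty=3): fills=none; bids=[-] asks=[#4:8@95 #2:4@100 #5:3@101]
After op 6 [order #6] limit_sell(price=95, qty=3): fills=none; bids=[-] asks=[#4:8@95 #6:3@95 #2:4@100 #5:3@101]
After op 7 [order #7] limit_sell(price=103, qty=6): fills=none; bids=[-] asks=[#4:8@95 #6:3@95 #2:4@100 #5:3@101 #7:6@103]
After op 8 [order #8] limit_buy(price=104, qty=5): fills=#8x#4:5@95; bids=[-] asks=[#4:3@95 #6:3@95 #2:4@100 #5:3@101 #7:6@103]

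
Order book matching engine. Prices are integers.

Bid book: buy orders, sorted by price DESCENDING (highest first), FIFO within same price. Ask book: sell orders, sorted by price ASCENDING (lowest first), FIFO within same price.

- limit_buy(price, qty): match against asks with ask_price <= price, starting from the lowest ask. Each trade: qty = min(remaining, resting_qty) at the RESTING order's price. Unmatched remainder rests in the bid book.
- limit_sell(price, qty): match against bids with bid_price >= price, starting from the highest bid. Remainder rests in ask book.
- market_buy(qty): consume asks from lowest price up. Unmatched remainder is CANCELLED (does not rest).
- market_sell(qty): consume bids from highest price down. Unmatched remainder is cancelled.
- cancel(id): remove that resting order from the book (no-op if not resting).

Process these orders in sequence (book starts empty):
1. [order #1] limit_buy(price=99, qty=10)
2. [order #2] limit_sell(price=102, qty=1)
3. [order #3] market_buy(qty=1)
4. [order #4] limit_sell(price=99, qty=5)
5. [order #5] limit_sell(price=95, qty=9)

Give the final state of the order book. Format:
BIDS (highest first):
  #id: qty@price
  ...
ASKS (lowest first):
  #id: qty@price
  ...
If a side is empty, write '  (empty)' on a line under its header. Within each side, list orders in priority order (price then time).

After op 1 [order #1] limit_buy(price=99, qty=10): fills=none; bids=[#1:10@99] asks=[-]
After op 2 [order #2] limit_sell(price=102, qty=1): fills=none; bids=[#1:10@99] asks=[#2:1@102]
After op 3 [order #3] market_buy(qty=1): fills=#3x#2:1@102; bids=[#1:10@99] asks=[-]
After op 4 [order #4] limit_sell(price=99, qty=5): fills=#1x#4:5@99; bids=[#1:5@99] asks=[-]
After op 5 [order #5] limit_sell(price=95, qty=9): fills=#1x#5:5@99; bids=[-] asks=[#5:4@95]

Answer: BIDS (highest first):
  (empty)
ASKS (lowest first):
  #5: 4@95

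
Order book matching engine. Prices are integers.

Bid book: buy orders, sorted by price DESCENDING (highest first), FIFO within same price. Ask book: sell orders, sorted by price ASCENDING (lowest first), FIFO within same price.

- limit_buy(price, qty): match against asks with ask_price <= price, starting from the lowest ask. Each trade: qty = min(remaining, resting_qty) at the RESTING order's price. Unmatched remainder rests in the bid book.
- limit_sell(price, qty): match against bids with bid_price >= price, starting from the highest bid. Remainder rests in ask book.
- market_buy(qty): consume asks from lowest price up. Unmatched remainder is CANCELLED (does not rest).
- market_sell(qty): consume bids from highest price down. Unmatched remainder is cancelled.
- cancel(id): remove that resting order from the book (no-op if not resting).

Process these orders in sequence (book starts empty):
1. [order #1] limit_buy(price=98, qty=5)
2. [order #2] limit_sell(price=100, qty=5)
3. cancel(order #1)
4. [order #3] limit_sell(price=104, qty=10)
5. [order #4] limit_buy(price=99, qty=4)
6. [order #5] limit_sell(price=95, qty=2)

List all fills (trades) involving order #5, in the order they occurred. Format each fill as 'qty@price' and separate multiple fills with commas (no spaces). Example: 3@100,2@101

After op 1 [order #1] limit_buy(price=98, qty=5): fills=none; bids=[#1:5@98] asks=[-]
After op 2 [order #2] limit_sell(price=100, qty=5): fills=none; bids=[#1:5@98] asks=[#2:5@100]
After op 3 cancel(order #1): fills=none; bids=[-] asks=[#2:5@100]
After op 4 [order #3] limit_sell(price=104, qty=10): fills=none; bids=[-] asks=[#2:5@100 #3:10@104]
After op 5 [order #4] limit_buy(price=99, qty=4): fills=none; bids=[#4:4@99] asks=[#2:5@100 #3:10@104]
After op 6 [order #5] limit_sell(price=95, qty=2): fills=#4x#5:2@99; bids=[#4:2@99] asks=[#2:5@100 #3:10@104]

Answer: 2@99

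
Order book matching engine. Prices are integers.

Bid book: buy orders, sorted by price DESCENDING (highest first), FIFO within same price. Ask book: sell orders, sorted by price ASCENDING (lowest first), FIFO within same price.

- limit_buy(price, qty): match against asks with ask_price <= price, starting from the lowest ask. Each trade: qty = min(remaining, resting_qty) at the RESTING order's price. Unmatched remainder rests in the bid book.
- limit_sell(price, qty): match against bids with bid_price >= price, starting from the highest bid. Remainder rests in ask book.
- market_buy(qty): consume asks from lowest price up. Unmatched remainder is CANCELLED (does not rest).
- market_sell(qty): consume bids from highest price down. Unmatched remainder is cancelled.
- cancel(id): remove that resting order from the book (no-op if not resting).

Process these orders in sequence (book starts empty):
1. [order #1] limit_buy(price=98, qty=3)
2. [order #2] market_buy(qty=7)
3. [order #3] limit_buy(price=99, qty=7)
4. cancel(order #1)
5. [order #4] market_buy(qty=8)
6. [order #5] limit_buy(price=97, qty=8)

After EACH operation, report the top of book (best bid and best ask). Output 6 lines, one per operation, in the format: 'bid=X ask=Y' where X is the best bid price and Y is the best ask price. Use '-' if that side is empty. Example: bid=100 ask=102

Answer: bid=98 ask=-
bid=98 ask=-
bid=99 ask=-
bid=99 ask=-
bid=99 ask=-
bid=99 ask=-

Derivation:
After op 1 [order #1] limit_buy(price=98, qty=3): fills=none; bids=[#1:3@98] asks=[-]
After op 2 [order #2] market_buy(qty=7): fills=none; bids=[#1:3@98] asks=[-]
After op 3 [order #3] limit_buy(price=99, qty=7): fills=none; bids=[#3:7@99 #1:3@98] asks=[-]
After op 4 cancel(order #1): fills=none; bids=[#3:7@99] asks=[-]
After op 5 [order #4] market_buy(qty=8): fills=none; bids=[#3:7@99] asks=[-]
After op 6 [order #5] limit_buy(price=97, qty=8): fills=none; bids=[#3:7@99 #5:8@97] asks=[-]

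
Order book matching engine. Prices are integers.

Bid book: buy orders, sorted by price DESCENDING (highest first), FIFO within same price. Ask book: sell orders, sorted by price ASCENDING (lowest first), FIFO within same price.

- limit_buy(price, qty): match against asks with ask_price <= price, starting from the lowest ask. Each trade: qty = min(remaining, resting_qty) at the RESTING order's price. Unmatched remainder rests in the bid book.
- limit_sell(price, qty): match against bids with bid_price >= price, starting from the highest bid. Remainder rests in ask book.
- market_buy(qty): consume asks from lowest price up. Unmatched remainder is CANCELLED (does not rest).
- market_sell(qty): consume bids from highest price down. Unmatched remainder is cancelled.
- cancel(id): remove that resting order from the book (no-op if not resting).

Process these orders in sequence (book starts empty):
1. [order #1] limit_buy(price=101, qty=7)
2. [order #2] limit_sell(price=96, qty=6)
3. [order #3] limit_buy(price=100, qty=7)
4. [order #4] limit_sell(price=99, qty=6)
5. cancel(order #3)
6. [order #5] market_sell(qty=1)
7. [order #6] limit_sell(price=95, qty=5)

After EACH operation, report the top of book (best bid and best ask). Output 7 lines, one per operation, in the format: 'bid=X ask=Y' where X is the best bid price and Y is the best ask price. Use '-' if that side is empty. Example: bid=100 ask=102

Answer: bid=101 ask=-
bid=101 ask=-
bid=101 ask=-
bid=100 ask=-
bid=- ask=-
bid=- ask=-
bid=- ask=95

Derivation:
After op 1 [order #1] limit_buy(price=101, qty=7): fills=none; bids=[#1:7@101] asks=[-]
After op 2 [order #2] limit_sell(price=96, qty=6): fills=#1x#2:6@101; bids=[#1:1@101] asks=[-]
After op 3 [order #3] limit_buy(price=100, qty=7): fills=none; bids=[#1:1@101 #3:7@100] asks=[-]
After op 4 [order #4] limit_sell(price=99, qty=6): fills=#1x#4:1@101 #3x#4:5@100; bids=[#3:2@100] asks=[-]
After op 5 cancel(order #3): fills=none; bids=[-] asks=[-]
After op 6 [order #5] market_sell(qty=1): fills=none; bids=[-] asks=[-]
After op 7 [order #6] limit_sell(price=95, qty=5): fills=none; bids=[-] asks=[#6:5@95]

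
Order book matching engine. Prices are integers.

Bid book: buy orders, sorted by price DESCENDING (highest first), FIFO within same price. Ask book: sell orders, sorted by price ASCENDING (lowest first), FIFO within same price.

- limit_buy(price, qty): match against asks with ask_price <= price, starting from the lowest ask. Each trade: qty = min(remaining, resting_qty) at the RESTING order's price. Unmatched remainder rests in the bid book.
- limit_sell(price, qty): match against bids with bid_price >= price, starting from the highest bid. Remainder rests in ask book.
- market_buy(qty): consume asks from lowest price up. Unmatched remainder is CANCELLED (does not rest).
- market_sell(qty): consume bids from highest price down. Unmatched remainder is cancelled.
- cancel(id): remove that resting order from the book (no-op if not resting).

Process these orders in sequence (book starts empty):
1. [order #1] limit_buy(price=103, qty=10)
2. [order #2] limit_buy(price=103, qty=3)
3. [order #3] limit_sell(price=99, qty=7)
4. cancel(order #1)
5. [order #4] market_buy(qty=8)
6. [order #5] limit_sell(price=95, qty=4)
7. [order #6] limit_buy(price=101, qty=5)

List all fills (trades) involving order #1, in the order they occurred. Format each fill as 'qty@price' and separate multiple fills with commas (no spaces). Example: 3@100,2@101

Answer: 7@103

Derivation:
After op 1 [order #1] limit_buy(price=103, qty=10): fills=none; bids=[#1:10@103] asks=[-]
After op 2 [order #2] limit_buy(price=103, qty=3): fills=none; bids=[#1:10@103 #2:3@103] asks=[-]
After op 3 [order #3] limit_sell(price=99, qty=7): fills=#1x#3:7@103; bids=[#1:3@103 #2:3@103] asks=[-]
After op 4 cancel(order #1): fills=none; bids=[#2:3@103] asks=[-]
After op 5 [order #4] market_buy(qty=8): fills=none; bids=[#2:3@103] asks=[-]
After op 6 [order #5] limit_sell(price=95, qty=4): fills=#2x#5:3@103; bids=[-] asks=[#5:1@95]
After op 7 [order #6] limit_buy(price=101, qty=5): fills=#6x#5:1@95; bids=[#6:4@101] asks=[-]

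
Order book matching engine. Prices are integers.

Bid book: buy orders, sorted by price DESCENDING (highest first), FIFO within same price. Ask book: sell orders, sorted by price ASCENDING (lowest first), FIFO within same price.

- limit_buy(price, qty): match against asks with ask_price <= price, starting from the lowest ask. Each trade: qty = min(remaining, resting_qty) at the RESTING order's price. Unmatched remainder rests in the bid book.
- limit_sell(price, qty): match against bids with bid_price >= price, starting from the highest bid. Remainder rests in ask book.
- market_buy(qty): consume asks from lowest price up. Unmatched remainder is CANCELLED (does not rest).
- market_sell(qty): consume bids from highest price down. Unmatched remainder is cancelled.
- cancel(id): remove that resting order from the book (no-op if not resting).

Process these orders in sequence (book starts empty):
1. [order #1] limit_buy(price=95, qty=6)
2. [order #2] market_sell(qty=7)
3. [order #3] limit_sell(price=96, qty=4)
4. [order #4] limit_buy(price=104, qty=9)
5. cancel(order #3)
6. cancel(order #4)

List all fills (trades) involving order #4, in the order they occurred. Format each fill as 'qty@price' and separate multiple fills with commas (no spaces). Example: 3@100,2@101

After op 1 [order #1] limit_buy(price=95, qty=6): fills=none; bids=[#1:6@95] asks=[-]
After op 2 [order #2] market_sell(qty=7): fills=#1x#2:6@95; bids=[-] asks=[-]
After op 3 [order #3] limit_sell(price=96, qty=4): fills=none; bids=[-] asks=[#3:4@96]
After op 4 [order #4] limit_buy(price=104, qty=9): fills=#4x#3:4@96; bids=[#4:5@104] asks=[-]
After op 5 cancel(order #3): fills=none; bids=[#4:5@104] asks=[-]
After op 6 cancel(order #4): fills=none; bids=[-] asks=[-]

Answer: 4@96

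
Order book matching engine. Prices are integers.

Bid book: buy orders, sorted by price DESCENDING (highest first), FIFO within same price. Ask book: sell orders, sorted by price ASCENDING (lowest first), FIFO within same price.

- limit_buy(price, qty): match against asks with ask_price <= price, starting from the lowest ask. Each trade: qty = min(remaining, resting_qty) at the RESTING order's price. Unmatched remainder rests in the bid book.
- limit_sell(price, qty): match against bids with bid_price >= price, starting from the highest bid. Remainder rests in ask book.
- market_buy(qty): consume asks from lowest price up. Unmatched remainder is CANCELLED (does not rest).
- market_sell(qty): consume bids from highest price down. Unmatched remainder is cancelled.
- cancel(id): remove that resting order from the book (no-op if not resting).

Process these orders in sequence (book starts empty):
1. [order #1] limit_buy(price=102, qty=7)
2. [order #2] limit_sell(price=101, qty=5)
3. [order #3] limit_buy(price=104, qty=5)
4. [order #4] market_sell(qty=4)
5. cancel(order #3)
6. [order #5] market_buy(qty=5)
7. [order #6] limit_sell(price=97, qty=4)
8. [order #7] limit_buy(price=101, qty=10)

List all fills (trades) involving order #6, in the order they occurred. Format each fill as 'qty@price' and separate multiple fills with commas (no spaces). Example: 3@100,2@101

After op 1 [order #1] limit_buy(price=102, qty=7): fills=none; bids=[#1:7@102] asks=[-]
After op 2 [order #2] limit_sell(price=101, qty=5): fills=#1x#2:5@102; bids=[#1:2@102] asks=[-]
After op 3 [order #3] limit_buy(price=104, qty=5): fills=none; bids=[#3:5@104 #1:2@102] asks=[-]
After op 4 [order #4] market_sell(qty=4): fills=#3x#4:4@104; bids=[#3:1@104 #1:2@102] asks=[-]
After op 5 cancel(order #3): fills=none; bids=[#1:2@102] asks=[-]
After op 6 [order #5] market_buy(qty=5): fills=none; bids=[#1:2@102] asks=[-]
After op 7 [order #6] limit_sell(price=97, qty=4): fills=#1x#6:2@102; bids=[-] asks=[#6:2@97]
After op 8 [order #7] limit_buy(price=101, qty=10): fills=#7x#6:2@97; bids=[#7:8@101] asks=[-]

Answer: 2@102,2@97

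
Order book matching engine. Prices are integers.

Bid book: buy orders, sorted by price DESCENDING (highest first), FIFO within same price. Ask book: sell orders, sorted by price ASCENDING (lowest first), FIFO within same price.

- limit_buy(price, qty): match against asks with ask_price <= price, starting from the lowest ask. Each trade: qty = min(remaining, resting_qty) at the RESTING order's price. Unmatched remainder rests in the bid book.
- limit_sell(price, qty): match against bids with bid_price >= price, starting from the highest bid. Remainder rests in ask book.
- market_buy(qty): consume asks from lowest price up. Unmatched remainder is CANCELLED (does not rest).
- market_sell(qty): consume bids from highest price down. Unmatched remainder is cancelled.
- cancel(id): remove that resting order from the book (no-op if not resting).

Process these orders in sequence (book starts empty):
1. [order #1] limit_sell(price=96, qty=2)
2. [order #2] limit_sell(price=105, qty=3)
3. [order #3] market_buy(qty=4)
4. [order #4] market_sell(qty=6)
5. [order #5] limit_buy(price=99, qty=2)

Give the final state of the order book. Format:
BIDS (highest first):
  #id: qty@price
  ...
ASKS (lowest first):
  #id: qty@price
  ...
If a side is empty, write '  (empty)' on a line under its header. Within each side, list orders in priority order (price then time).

After op 1 [order #1] limit_sell(price=96, qty=2): fills=none; bids=[-] asks=[#1:2@96]
After op 2 [order #2] limit_sell(price=105, qty=3): fills=none; bids=[-] asks=[#1:2@96 #2:3@105]
After op 3 [order #3] market_buy(qty=4): fills=#3x#1:2@96 #3x#2:2@105; bids=[-] asks=[#2:1@105]
After op 4 [order #4] market_sell(qty=6): fills=none; bids=[-] asks=[#2:1@105]
After op 5 [order #5] limit_buy(price=99, qty=2): fills=none; bids=[#5:2@99] asks=[#2:1@105]

Answer: BIDS (highest first):
  #5: 2@99
ASKS (lowest first):
  #2: 1@105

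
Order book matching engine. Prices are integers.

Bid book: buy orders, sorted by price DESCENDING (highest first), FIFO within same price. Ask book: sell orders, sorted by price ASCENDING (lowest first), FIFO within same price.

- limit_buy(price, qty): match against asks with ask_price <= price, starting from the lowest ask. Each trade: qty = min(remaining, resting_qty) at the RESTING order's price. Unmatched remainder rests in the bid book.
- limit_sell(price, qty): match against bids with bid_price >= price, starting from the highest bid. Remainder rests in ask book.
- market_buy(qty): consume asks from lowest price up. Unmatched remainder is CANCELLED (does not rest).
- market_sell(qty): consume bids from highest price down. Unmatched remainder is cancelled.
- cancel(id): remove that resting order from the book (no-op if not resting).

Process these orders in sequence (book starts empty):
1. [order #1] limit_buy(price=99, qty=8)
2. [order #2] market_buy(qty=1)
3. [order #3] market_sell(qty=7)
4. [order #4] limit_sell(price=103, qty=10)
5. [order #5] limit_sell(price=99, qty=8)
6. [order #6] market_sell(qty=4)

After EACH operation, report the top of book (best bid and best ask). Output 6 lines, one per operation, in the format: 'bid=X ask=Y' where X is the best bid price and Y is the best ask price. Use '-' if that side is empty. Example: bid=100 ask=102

Answer: bid=99 ask=-
bid=99 ask=-
bid=99 ask=-
bid=99 ask=103
bid=- ask=99
bid=- ask=99

Derivation:
After op 1 [order #1] limit_buy(price=99, qty=8): fills=none; bids=[#1:8@99] asks=[-]
After op 2 [order #2] market_buy(qty=1): fills=none; bids=[#1:8@99] asks=[-]
After op 3 [order #3] market_sell(qty=7): fills=#1x#3:7@99; bids=[#1:1@99] asks=[-]
After op 4 [order #4] limit_sell(price=103, qty=10): fills=none; bids=[#1:1@99] asks=[#4:10@103]
After op 5 [order #5] limit_sell(price=99, qty=8): fills=#1x#5:1@99; bids=[-] asks=[#5:7@99 #4:10@103]
After op 6 [order #6] market_sell(qty=4): fills=none; bids=[-] asks=[#5:7@99 #4:10@103]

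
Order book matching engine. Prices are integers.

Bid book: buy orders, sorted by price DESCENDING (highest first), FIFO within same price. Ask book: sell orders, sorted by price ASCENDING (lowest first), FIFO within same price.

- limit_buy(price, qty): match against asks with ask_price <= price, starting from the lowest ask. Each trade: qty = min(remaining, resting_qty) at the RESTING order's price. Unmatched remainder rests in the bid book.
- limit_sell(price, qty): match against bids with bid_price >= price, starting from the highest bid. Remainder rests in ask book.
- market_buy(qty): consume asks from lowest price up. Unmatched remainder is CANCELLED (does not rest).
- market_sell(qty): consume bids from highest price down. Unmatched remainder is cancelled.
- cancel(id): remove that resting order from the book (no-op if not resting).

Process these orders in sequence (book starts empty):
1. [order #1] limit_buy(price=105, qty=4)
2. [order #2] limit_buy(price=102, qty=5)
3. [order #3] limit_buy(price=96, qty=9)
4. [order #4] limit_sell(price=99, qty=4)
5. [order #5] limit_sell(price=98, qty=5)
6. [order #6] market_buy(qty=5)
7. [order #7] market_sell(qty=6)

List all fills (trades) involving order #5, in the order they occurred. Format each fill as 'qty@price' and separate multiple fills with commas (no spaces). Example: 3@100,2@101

After op 1 [order #1] limit_buy(price=105, qty=4): fills=none; bids=[#1:4@105] asks=[-]
After op 2 [order #2] limit_buy(price=102, qty=5): fills=none; bids=[#1:4@105 #2:5@102] asks=[-]
After op 3 [order #3] limit_buy(price=96, qty=9): fills=none; bids=[#1:4@105 #2:5@102 #3:9@96] asks=[-]
After op 4 [order #4] limit_sell(price=99, qty=4): fills=#1x#4:4@105; bids=[#2:5@102 #3:9@96] asks=[-]
After op 5 [order #5] limit_sell(price=98, qty=5): fills=#2x#5:5@102; bids=[#3:9@96] asks=[-]
After op 6 [order #6] market_buy(qty=5): fills=none; bids=[#3:9@96] asks=[-]
After op 7 [order #7] market_sell(qty=6): fills=#3x#7:6@96; bids=[#3:3@96] asks=[-]

Answer: 5@102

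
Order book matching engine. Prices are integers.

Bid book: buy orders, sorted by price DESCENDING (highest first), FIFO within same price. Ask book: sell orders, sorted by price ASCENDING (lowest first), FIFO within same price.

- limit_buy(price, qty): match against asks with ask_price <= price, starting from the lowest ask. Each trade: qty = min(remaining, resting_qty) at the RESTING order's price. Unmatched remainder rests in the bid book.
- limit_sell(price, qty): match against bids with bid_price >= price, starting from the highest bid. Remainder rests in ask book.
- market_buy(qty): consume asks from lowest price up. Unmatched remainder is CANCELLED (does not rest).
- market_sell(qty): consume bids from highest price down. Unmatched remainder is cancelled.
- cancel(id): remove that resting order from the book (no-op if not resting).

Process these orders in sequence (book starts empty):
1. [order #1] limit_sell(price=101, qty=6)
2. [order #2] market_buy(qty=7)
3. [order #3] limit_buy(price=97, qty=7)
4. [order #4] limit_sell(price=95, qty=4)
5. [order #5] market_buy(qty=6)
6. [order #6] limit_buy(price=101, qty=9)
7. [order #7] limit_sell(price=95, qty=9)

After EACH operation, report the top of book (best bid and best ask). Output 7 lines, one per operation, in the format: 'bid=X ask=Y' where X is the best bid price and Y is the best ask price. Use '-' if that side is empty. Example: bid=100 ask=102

Answer: bid=- ask=101
bid=- ask=-
bid=97 ask=-
bid=97 ask=-
bid=97 ask=-
bid=101 ask=-
bid=97 ask=-

Derivation:
After op 1 [order #1] limit_sell(price=101, qty=6): fills=none; bids=[-] asks=[#1:6@101]
After op 2 [order #2] market_buy(qty=7): fills=#2x#1:6@101; bids=[-] asks=[-]
After op 3 [order #3] limit_buy(price=97, qty=7): fills=none; bids=[#3:7@97] asks=[-]
After op 4 [order #4] limit_sell(price=95, qty=4): fills=#3x#4:4@97; bids=[#3:3@97] asks=[-]
After op 5 [order #5] market_buy(qty=6): fills=none; bids=[#3:3@97] asks=[-]
After op 6 [order #6] limit_buy(price=101, qty=9): fills=none; bids=[#6:9@101 #3:3@97] asks=[-]
After op 7 [order #7] limit_sell(price=95, qty=9): fills=#6x#7:9@101; bids=[#3:3@97] asks=[-]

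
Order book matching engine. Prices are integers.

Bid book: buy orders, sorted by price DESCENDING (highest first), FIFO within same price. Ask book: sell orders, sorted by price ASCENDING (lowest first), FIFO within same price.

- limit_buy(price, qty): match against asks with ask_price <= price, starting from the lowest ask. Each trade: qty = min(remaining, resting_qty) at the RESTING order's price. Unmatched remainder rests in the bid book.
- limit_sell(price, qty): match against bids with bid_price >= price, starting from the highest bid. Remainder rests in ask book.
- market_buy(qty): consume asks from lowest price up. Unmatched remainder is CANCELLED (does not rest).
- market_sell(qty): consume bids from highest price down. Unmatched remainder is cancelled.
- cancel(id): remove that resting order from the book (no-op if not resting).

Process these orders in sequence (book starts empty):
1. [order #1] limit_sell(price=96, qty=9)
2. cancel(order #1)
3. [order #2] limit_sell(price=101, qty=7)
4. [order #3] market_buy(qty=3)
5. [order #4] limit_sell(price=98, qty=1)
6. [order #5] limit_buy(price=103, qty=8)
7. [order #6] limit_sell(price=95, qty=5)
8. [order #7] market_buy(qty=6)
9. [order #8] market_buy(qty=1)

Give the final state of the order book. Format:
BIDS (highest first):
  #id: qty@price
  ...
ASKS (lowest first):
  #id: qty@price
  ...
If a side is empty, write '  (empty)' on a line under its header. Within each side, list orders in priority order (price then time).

Answer: BIDS (highest first):
  (empty)
ASKS (lowest first):
  (empty)

Derivation:
After op 1 [order #1] limit_sell(price=96, qty=9): fills=none; bids=[-] asks=[#1:9@96]
After op 2 cancel(order #1): fills=none; bids=[-] asks=[-]
After op 3 [order #2] limit_sell(price=101, qty=7): fills=none; bids=[-] asks=[#2:7@101]
After op 4 [order #3] market_buy(qty=3): fills=#3x#2:3@101; bids=[-] asks=[#2:4@101]
After op 5 [order #4] limit_sell(price=98, qty=1): fills=none; bids=[-] asks=[#4:1@98 #2:4@101]
After op 6 [order #5] limit_buy(price=103, qty=8): fills=#5x#4:1@98 #5x#2:4@101; bids=[#5:3@103] asks=[-]
After op 7 [order #6] limit_sell(price=95, qty=5): fills=#5x#6:3@103; bids=[-] asks=[#6:2@95]
After op 8 [order #7] market_buy(qty=6): fills=#7x#6:2@95; bids=[-] asks=[-]
After op 9 [order #8] market_buy(qty=1): fills=none; bids=[-] asks=[-]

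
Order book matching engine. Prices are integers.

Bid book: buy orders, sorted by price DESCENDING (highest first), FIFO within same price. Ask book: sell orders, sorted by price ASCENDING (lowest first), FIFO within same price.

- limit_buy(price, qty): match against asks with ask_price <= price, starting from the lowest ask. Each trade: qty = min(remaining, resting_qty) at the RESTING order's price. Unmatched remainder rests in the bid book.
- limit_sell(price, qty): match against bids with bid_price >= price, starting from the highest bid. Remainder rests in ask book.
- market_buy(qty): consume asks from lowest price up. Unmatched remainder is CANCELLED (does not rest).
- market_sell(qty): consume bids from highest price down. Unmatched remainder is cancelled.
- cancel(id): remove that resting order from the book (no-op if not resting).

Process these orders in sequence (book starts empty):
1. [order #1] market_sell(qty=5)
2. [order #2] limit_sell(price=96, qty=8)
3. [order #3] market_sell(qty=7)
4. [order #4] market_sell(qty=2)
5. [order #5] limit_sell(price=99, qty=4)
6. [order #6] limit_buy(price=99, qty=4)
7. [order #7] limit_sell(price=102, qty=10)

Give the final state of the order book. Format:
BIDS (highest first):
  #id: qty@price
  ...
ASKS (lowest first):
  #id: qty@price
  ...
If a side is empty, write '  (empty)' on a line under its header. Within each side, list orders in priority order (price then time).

Answer: BIDS (highest first):
  (empty)
ASKS (lowest first):
  #2: 4@96
  #5: 4@99
  #7: 10@102

Derivation:
After op 1 [order #1] market_sell(qty=5): fills=none; bids=[-] asks=[-]
After op 2 [order #2] limit_sell(price=96, qty=8): fills=none; bids=[-] asks=[#2:8@96]
After op 3 [order #3] market_sell(qty=7): fills=none; bids=[-] asks=[#2:8@96]
After op 4 [order #4] market_sell(qty=2): fills=none; bids=[-] asks=[#2:8@96]
After op 5 [order #5] limit_sell(price=99, qty=4): fills=none; bids=[-] asks=[#2:8@96 #5:4@99]
After op 6 [order #6] limit_buy(price=99, qty=4): fills=#6x#2:4@96; bids=[-] asks=[#2:4@96 #5:4@99]
After op 7 [order #7] limit_sell(price=102, qty=10): fills=none; bids=[-] asks=[#2:4@96 #5:4@99 #7:10@102]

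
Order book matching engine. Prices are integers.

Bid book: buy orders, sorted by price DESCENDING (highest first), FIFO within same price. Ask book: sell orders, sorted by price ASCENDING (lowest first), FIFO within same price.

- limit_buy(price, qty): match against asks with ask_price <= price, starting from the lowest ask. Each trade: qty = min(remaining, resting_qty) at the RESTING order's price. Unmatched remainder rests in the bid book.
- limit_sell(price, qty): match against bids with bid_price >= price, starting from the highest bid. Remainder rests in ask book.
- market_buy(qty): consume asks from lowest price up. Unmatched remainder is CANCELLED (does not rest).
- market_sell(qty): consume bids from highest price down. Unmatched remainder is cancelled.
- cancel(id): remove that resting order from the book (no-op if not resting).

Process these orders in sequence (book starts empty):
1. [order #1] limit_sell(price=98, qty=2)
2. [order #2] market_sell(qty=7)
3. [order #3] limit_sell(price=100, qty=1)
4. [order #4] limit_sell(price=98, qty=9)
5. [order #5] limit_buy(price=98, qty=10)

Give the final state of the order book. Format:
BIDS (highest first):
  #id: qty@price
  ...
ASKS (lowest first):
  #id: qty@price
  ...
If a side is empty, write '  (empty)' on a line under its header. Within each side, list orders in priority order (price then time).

Answer: BIDS (highest first):
  (empty)
ASKS (lowest first):
  #4: 1@98
  #3: 1@100

Derivation:
After op 1 [order #1] limit_sell(price=98, qty=2): fills=none; bids=[-] asks=[#1:2@98]
After op 2 [order #2] market_sell(qty=7): fills=none; bids=[-] asks=[#1:2@98]
After op 3 [order #3] limit_sell(price=100, qty=1): fills=none; bids=[-] asks=[#1:2@98 #3:1@100]
After op 4 [order #4] limit_sell(price=98, qty=9): fills=none; bids=[-] asks=[#1:2@98 #4:9@98 #3:1@100]
After op 5 [order #5] limit_buy(price=98, qty=10): fills=#5x#1:2@98 #5x#4:8@98; bids=[-] asks=[#4:1@98 #3:1@100]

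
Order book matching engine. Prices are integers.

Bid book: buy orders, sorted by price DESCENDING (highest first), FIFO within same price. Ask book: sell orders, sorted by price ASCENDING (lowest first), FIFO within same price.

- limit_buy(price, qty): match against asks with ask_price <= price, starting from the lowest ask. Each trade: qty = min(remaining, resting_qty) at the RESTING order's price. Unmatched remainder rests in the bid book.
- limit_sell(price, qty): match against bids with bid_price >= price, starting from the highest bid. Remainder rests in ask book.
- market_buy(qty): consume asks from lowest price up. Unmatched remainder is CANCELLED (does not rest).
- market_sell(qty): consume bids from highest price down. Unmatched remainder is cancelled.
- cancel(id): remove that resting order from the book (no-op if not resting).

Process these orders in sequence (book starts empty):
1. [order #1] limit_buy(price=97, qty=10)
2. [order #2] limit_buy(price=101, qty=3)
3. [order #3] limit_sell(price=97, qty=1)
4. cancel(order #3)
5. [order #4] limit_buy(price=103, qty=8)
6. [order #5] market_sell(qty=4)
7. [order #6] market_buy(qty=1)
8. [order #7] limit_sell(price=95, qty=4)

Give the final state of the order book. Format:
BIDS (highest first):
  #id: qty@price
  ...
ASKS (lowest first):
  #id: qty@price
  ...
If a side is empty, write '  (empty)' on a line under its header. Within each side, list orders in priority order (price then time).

After op 1 [order #1] limit_buy(price=97, qty=10): fills=none; bids=[#1:10@97] asks=[-]
After op 2 [order #2] limit_buy(price=101, qty=3): fills=none; bids=[#2:3@101 #1:10@97] asks=[-]
After op 3 [order #3] limit_sell(price=97, qty=1): fills=#2x#3:1@101; bids=[#2:2@101 #1:10@97] asks=[-]
After op 4 cancel(order #3): fills=none; bids=[#2:2@101 #1:10@97] asks=[-]
After op 5 [order #4] limit_buy(price=103, qty=8): fills=none; bids=[#4:8@103 #2:2@101 #1:10@97] asks=[-]
After op 6 [order #5] market_sell(qty=4): fills=#4x#5:4@103; bids=[#4:4@103 #2:2@101 #1:10@97] asks=[-]
After op 7 [order #6] market_buy(qty=1): fills=none; bids=[#4:4@103 #2:2@101 #1:10@97] asks=[-]
After op 8 [order #7] limit_sell(price=95, qty=4): fills=#4x#7:4@103; bids=[#2:2@101 #1:10@97] asks=[-]

Answer: BIDS (highest first):
  #2: 2@101
  #1: 10@97
ASKS (lowest first):
  (empty)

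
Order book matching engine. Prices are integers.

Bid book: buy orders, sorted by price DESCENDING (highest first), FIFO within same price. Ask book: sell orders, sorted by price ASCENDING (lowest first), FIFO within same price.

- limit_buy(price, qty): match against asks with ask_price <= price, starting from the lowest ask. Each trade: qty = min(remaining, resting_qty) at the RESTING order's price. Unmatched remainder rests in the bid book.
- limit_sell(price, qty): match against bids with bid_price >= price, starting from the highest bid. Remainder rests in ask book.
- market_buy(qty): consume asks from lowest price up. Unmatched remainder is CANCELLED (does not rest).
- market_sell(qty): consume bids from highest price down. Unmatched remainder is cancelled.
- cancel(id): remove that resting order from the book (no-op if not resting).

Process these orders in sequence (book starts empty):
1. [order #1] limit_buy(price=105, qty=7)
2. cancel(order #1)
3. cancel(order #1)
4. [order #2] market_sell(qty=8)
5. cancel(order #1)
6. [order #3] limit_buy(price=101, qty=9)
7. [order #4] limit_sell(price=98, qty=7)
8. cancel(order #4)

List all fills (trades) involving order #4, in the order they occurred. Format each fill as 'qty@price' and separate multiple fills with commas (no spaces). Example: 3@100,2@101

Answer: 7@101

Derivation:
After op 1 [order #1] limit_buy(price=105, qty=7): fills=none; bids=[#1:7@105] asks=[-]
After op 2 cancel(order #1): fills=none; bids=[-] asks=[-]
After op 3 cancel(order #1): fills=none; bids=[-] asks=[-]
After op 4 [order #2] market_sell(qty=8): fills=none; bids=[-] asks=[-]
After op 5 cancel(order #1): fills=none; bids=[-] asks=[-]
After op 6 [order #3] limit_buy(price=101, qty=9): fills=none; bids=[#3:9@101] asks=[-]
After op 7 [order #4] limit_sell(price=98, qty=7): fills=#3x#4:7@101; bids=[#3:2@101] asks=[-]
After op 8 cancel(order #4): fills=none; bids=[#3:2@101] asks=[-]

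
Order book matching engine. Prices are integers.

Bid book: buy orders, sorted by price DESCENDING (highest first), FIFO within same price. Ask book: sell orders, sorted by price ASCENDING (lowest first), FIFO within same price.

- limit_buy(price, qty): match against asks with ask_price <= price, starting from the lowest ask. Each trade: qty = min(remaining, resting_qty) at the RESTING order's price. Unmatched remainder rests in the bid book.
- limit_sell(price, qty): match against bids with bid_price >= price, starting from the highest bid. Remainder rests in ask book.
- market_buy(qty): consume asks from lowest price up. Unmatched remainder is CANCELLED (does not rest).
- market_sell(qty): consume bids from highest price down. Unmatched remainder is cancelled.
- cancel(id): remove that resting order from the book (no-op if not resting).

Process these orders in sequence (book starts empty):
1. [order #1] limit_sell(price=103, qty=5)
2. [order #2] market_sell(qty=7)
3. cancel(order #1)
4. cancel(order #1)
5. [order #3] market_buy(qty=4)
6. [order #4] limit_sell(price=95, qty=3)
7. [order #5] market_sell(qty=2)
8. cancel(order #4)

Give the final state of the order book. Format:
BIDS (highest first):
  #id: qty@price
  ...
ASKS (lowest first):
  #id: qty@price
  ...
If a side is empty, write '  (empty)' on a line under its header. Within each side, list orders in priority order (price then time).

After op 1 [order #1] limit_sell(price=103, qty=5): fills=none; bids=[-] asks=[#1:5@103]
After op 2 [order #2] market_sell(qty=7): fills=none; bids=[-] asks=[#1:5@103]
After op 3 cancel(order #1): fills=none; bids=[-] asks=[-]
After op 4 cancel(order #1): fills=none; bids=[-] asks=[-]
After op 5 [order #3] market_buy(qty=4): fills=none; bids=[-] asks=[-]
After op 6 [order #4] limit_sell(price=95, qty=3): fills=none; bids=[-] asks=[#4:3@95]
After op 7 [order #5] market_sell(qty=2): fills=none; bids=[-] asks=[#4:3@95]
After op 8 cancel(order #4): fills=none; bids=[-] asks=[-]

Answer: BIDS (highest first):
  (empty)
ASKS (lowest first):
  (empty)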